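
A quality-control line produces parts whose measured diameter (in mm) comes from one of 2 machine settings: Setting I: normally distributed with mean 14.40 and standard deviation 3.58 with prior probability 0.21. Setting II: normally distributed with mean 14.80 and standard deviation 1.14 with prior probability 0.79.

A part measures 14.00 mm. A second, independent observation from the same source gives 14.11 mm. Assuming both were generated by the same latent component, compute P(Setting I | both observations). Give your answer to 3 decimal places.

0.039

Apply Bayes' rule: the posterior for each component is proportional to its prior times its likelihood at x.
Since both observations come from the same component, the likelihood for component k is f_k(x₁)·f_k(x₂).
  f_I = [(1/(3.58·√(2π)))·exp(−(14.00−14.40)²/(2·3.58²)) = 0.111436·exp(-0.00624) = 0.110743] × [0.111071] = 0.0123004
  f_II = [(1/(1.14·√(2π)))·exp(−(14.00−14.80)²/(2·1.14²)) = 0.349949·exp(-0.24623) = 0.27357] × [0.291377] = 0.079712
Weight by the priors:
  P(Z=I)·f_I = 0.21 × 0.0123004 = 0.00258308
  P(Z=II)·f_II = 0.79 × 0.079712 = 0.0629725
Normaliser: 0.00258308 + 0.0629725 = 0.0655556
So the posterior for Setting I is 0.00258308 / 0.0655556 ≈ 0.039.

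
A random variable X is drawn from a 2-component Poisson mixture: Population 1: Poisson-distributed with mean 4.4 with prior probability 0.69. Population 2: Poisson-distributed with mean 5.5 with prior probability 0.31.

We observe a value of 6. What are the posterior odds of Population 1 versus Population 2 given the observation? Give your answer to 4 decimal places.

1.7529

Posterior odds = (P(Z=i) f_i(x)) / (P(Z=j) f_j(x)); the normalising sum cancels.
Evaluate each component's likelihood at the observed value:
  L_1 = e^(−4.4)·4.4^6/6! = 0.123734
  L_2 = e^(−5.5)·5.5^6/6! = 0.157117
0.0853762 / 0.0487064 ≈ 1.7529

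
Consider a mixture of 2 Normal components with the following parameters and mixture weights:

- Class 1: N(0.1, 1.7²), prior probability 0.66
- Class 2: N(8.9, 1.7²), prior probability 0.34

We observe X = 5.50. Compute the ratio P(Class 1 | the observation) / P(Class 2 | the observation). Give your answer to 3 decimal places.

Since P(k|x) ∝ w_k f_k(x), the posterior odds are w_i f_i(x) / (w_j f_j(x)).
Component likelihoods at x = 5.50:
  p_1 = (1/(1.7·√(2π)))·exp(−(5.50−0.1)²/(2·1.7²)) = 0.234672·exp(-5.04498) = 0.00151166
  p_2 = (1/(1.7·√(2π)))·exp(−(5.50−8.9)²/(2·1.7²)) = 0.234672·exp(-2.00000) = 0.0317594
Posterior odds = (w_1·p_1) / (w_2·p_2) = (0.66·0.00151166) / (0.34·0.0317594) = 0.000997693 / 0.0107982 ≈ 0.092

0.092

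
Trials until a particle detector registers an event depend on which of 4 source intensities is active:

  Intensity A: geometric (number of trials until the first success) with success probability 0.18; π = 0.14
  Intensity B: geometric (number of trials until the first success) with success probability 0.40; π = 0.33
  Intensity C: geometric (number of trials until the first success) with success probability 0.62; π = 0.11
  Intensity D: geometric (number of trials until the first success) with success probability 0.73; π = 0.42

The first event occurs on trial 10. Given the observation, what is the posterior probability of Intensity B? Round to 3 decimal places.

0.239

P(component k | x) = π_k·f_k(x) / marginal(x), where marginal(x) = Σ_j π_j·f_j(x).
Geometric probabilities:
  L_A = 0.18·(1−0.18)^9 = 0.18·0.16762 = 0.0301715
  L_B = 0.40·(1−0.40)^9 = 0.40·0.0100777 = 0.00403108
  L_C = 0.62·(1−0.62)^9 = 0.62·0.000165216 = 0.000102434
  L_D = 0.73·(1−0.73)^9 = 0.73·7.6256e-06 = 5.56669e-06
Prior × likelihood for each component:
  π_A·L_A = 0.14 × 0.0301715 = 0.00422401
  π_B·L_B = 0.33 × 0.00403108 = 0.00133026
  π_C·L_C = 0.11 × 0.000102434 = 1.12677e-05
  π_D·L_D = 0.42 × 5.56669e-06 = 2.33801e-06
Normaliser: 0.00422401 + 0.00133026 + 1.12677e-05 + 2.33801e-06 = 0.00556787
P(Intensity B | the observation) ≈ 0.239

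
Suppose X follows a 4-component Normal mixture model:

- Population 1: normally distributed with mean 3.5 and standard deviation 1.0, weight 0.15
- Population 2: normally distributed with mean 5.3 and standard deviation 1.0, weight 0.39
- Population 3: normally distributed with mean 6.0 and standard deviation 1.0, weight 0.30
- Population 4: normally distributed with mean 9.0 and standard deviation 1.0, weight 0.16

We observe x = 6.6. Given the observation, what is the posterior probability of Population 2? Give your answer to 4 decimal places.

0.3911

P(component k | x) = P(Z=k)·f_k(x) / marginal(x), where marginal(x) = Σ_j P(Z=j)·f_j(x).
Component likelihoods at x = 6.6:
  p_1 = (1/(1.0·√(2π)))·exp(−(6.6−3.5)²/(2·1.0²)) = 0.398942·exp(-4.80500) = 0.00326682
  p_2 = (1/(1.0·√(2π)))·exp(−(6.6−5.3)²/(2·1.0²)) = 0.398942·exp(-0.84500) = 0.171369
  p_3 = (1/(1.0·√(2π)))·exp(−(6.6−6.0)²/(2·1.0²)) = 0.398942·exp(-0.18000) = 0.333225
  p_4 = (1/(1.0·√(2π)))·exp(−(6.6−9.0)²/(2·1.0²)) = 0.398942·exp(-2.88000) = 0.0223945
Weight by the priors:
  P(Z=1)·p_1 = 0.15 × 0.00326682 = 0.000490023
  P(Z=2)·p_2 = 0.39 × 0.171369 = 0.0668338
  P(Z=3)·p_3 = 0.30 × 0.333225 = 0.0999674
  P(Z=4)·p_4 = 0.16 × 0.0223945 = 0.00358312
Normaliser: 0.000490023 + 0.0668338 + 0.0999674 + 0.00358312 = 0.170874
P(Population 2 | 6.6) = 0.0668338 / 0.170874 ≈ 0.3911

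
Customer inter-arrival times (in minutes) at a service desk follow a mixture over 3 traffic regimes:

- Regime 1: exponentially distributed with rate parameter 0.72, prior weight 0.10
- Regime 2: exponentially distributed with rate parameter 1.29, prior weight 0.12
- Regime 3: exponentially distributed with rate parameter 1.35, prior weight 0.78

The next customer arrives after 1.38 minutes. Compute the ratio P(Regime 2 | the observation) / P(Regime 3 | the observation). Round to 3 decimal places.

0.160

Only the two components matter; the odds are (π_i f_i(x)) / (π_j f_j(x)).
Evaluate each component's likelihood at the observed value:
  L_1 = 0.72·e^(−0.72·1.38) = 0.72·e^(−0.9936) = 0.266574
  L_2 = 1.29·e^(−1.29·1.38) = 1.29·e^(−1.7802) = 0.2175
  L_3 = 1.35·e^(−1.35·1.38) = 1.35·e^(−1.8630) = 0.209529
Posterior odds = (π_2·L_2) / (π_3·L_3) = (0.12·0.2175) / (0.78·0.209529) = 0.0261 / 0.163432 ≈ 0.160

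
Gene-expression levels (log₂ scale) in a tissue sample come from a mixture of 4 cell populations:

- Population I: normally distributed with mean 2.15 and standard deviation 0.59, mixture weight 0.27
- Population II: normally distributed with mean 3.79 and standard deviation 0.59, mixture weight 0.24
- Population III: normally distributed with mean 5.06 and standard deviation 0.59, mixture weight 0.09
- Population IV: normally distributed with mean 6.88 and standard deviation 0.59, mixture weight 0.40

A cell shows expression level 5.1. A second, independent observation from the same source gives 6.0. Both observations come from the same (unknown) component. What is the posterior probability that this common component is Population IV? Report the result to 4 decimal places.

Posterior ∝ prior × likelihood, so P(k | x) ∝ π_k f_k(x); normalise over all components.
Since both observations come from the same component, the likelihood for component k is f_k(x₁)·f_k(x₂).
  f_I = [(1/(0.59·√(2π)))·exp(−(5.1−2.15)²/(2·0.59²)) = 0.676173·exp(-12.50000) = 2.51986e-06] × [3.83423e-10] = 9.66173e-16
  f_II = [(1/(0.59·√(2π)))·exp(−(5.1−3.79)²/(2·0.59²)) = 0.676173·exp(-2.46495) = 0.0574834] × [0.000607186] = 3.49032e-05
  f_III = [(1/(0.59·√(2π)))·exp(−(5.1−5.06)²/(2·0.59²)) = 0.676173·exp(-0.00230) = 0.674621] × [0.190047] = 0.12821
  f_IV = [(1/(0.59·√(2π)))·exp(−(5.1−6.88)²/(2·0.59²)) = 0.676173·exp(-4.55099) = 0.00713818] × [0.222322] = 0.00158697
Unnormalised posteriors:
  π_I·f_I = 0.27 × 9.66173e-16 = 2.60867e-16
  π_II·f_II = 0.24 × 3.49032e-05 = 8.37676e-06
  π_III·f_III = 0.09 × 0.12821 = 0.0115389
  π_IV·f_IV = 0.40 × 0.00158697 = 0.000634789
Marginal: 2.60867e-16 + 8.37676e-06 + 0.0115389 + 0.000634789 = 0.0121821
P(Population IV | x₁, x₂) = 0.000634789 / 0.0121821 ≈ 0.0521

0.0521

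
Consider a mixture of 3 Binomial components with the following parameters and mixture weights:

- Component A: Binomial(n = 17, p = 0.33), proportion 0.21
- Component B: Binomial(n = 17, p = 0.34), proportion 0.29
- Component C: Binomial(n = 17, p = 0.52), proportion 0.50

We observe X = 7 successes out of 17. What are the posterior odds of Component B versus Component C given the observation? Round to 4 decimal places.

Posterior odds = (w_i f_i(x)) / (w_j f_j(x)); the normalising sum cancels.
Evaluate each component's likelihood at the observed value:
  f_A = C(17,7)·0.33^7·0.67^10 = 19448·0.000426184·0.0182284 = 0.151085
  f_B = C(17,7)·0.34^7·0.66^10 = 19448·0.000525234·0.0156834 = 0.160202
  f_C = C(17,7)·0.52^7·0.48^10 = 19448·0.0102807·0.000649251 = 0.129811
Odds = (0.29/0.50) × (0.160202/0.129811) = 0.58 × 1.23412 ≈ 0.7158

0.7158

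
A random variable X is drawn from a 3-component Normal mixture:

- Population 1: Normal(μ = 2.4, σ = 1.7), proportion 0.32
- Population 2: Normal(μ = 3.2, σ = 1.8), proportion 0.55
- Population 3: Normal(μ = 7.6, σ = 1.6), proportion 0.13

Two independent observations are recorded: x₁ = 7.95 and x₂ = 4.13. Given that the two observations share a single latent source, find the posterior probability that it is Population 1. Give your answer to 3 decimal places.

Posterior ∝ prior × likelihood, so P(k | x) ∝ π_k f_k(x); normalise over all components.
Since both observations come from the same component, the likelihood for component k is f_k(x₁)·f_k(x₂).
  L_1 = [(1/(1.7·√(2π)))·exp(−(7.95−2.4)²/(2·1.7²)) = 0.234672·exp(-5.32915) = 0.00113773] × [0.139824] = 0.000159082
  L_2 = [(1/(1.8·√(2π)))·exp(−(7.95−3.2)²/(2·1.8²)) = 0.221635·exp(-3.48187) = 0.00681525] × [0.193942] = 0.00132176
  L_3 = [(1/(1.6·√(2π)))·exp(−(7.95−7.6)²/(2·1.6²)) = 0.249339·exp(-0.02393) = 0.243444] × [0.0237379] = 0.00577886
Weight by the priors:
  π_1·L_1 = 0.32 × 0.000159082 = 5.09064e-05
  π_2·L_2 = 0.55 × 0.00132176 = 0.000726969
  π_3·L_3 = 0.13 × 0.00577886 = 0.000751252
Normaliser: 5.09064e-05 + 0.000726969 + 0.000751252 = 0.00152913
Responsibility of Population 1: 5.09064e-05 / 0.00152913 ≈ 0.033

0.033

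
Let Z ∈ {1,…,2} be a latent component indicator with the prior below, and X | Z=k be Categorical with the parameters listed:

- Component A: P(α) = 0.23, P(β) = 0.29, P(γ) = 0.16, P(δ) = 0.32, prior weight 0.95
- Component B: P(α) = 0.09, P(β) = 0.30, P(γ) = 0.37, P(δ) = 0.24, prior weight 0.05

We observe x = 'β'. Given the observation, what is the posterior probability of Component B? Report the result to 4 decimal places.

0.0516

By Bayes' theorem, P(k | x) = w_k f_k(x) / Σ_j w_j f_j(x).
Component likelihoods at x = 'β':
  p_A = P(β | comp) = 0.29
  p_B = P(β | comp) = 0.30
Prior × likelihood for each component:
  w_A·p_A = 0.95 × 0.29 = 0.2755
  w_B·p_B = 0.05 × 0.3 = 0.015
Denominator: 0.2755 + 0.015 = 0.2905
So the posterior for Component B is 0.015 / 0.2905 ≈ 0.0516.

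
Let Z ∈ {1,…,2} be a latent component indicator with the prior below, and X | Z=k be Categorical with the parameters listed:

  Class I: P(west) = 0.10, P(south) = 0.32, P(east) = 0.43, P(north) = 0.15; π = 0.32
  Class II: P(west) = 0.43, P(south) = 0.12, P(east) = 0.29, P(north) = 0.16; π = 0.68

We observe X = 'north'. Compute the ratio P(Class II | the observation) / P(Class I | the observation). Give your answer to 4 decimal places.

2.2667

Posterior odds = (π_i f_i(x)) / (π_j f_j(x)); the normalising sum cancels.
Categorical probabilities:
  p_I = P(north | comp) = 0.15
  p_II = P(north | comp) = 0.16
Posterior odds = (π_II·p_II) / (π_I·p_I) = (0.68·0.16) / (0.32·0.15) = 0.1088 / 0.048 ≈ 2.2667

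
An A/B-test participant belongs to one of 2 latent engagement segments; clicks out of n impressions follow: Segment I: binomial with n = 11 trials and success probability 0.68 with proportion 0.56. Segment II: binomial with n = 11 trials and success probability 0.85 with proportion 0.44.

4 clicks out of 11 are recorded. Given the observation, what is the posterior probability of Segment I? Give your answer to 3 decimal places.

0.991

The responsibility of component k is π_k f_k(x) divided by Σ_j π_j f_j(x).
Component likelihoods at x = 4 clicks out of 11:
  f_I = C(11,4)·0.68^4·0.32^7 = 330·0.213814·0.000343597 = 0.0242437
  f_II = C(11,4)·0.85^4·0.15^7 = 330·0.522006·1.70859e-06 = 0.000294326
Prior × likelihood for each component:
  π_I·f_I = 0.56 × 0.0242437 = 0.0135765
  π_II·f_II = 0.44 × 0.000294326 = 0.000129503
Marginal: 0.0135765 + 0.000129503 = 0.013706
So the posterior for Segment I is 0.0135765 / 0.013706 ≈ 0.991.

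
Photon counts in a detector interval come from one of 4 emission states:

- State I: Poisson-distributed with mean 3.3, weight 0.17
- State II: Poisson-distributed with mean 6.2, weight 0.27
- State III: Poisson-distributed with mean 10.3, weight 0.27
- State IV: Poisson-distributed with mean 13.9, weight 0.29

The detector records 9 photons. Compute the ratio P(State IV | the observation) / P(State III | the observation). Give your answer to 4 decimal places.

0.4357

Since P(k|x) ∝ π_k f_k(x), the posterior odds are π_i f_i(x) / (π_j f_j(x)).
Poisson probabilities:
  p_I = e^(−3.3)·3.3^9/9! = 0.00471727
  p_II = e^(−6.2)·6.2^9/9! = 0.0757071
  p_III = e^(−10.3)·10.3^9/9! = 0.120931
  p_IV = e^(−13.9)·13.9^9/9! = 0.0490543
Odds = (0.29/0.27) × (0.0490543/0.120931) = 1.07407 × 0.405637 ≈ 0.4357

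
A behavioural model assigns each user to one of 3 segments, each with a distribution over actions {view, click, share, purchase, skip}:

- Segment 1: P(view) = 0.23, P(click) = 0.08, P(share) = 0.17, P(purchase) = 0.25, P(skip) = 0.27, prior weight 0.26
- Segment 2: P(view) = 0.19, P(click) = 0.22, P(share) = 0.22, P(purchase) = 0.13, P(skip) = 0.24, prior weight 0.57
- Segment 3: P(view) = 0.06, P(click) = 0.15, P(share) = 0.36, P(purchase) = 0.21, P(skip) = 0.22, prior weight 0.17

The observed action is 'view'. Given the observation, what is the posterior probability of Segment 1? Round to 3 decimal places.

Apply Bayes' rule: the posterior for each component is proportional to its prior times its likelihood at x.
Evaluate each component's likelihood at the observed value:
  p_1 = 0.23
  p_2 = 0.19
  p_3 = 0.06
Multiply by the mixture weights:
  π_1·p_1 = 0.26 × 0.23 = 0.0598
  π_2·p_2 = 0.57 × 0.19 = 0.1083
  π_3·p_3 = 0.17 × 0.06 = 0.0102
Evidence: 0.0598 + 0.1083 + 0.0102 = 0.1783
P(Segment 1 | the observation) = 0.0598 / 0.1783 ≈ 0.335

0.335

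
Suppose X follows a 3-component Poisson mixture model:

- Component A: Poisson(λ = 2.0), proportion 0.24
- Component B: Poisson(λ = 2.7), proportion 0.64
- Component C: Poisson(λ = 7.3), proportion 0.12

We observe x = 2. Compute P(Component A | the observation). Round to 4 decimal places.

0.2901

Apply Bayes' rule: the posterior for each component is proportional to its prior times its likelihood at x.
Poisson probabilities:
  p_A = 0.270671
  p_B = 0.244964
  p_C = 0.0179997
Weight by the priors:
  π_A·p_A = 0.24 × 0.270671 = 0.0649609
  π_B·p_B = 0.64 × 0.244964 = 0.156777
  π_C·p_C = 0.12 × 0.0179997 = 0.00215997
Marginal: 0.0649609 + 0.156777 + 0.00215997 = 0.223898
So the posterior for Component A is 0.0649609 / 0.223898 ≈ 0.2901.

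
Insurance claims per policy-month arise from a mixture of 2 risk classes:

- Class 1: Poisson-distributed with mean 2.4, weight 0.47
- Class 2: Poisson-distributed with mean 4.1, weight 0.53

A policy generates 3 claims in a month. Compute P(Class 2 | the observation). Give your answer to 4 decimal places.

The responsibility of component k is w_k f_k(x) divided by Σ_j w_j f_j(x).
Component likelihoods at x = 3 claims:
  f_1 = e^(−2.4)·2.4^3/3! = 0.209014
  f_2 = e^(−4.1)·4.1^3/3! = 0.190368
Multiply by the mixture weights:
  w_1·f_1 = 0.47 × 0.209014 = 0.0982367
  w_2·f_2 = 0.53 × 0.190368 = 0.100895
Denominator: 0.0982367 + 0.100895 = 0.199131
Responsibility of Class 2: 0.100895 / 0.199131 ≈ 0.5067

0.5067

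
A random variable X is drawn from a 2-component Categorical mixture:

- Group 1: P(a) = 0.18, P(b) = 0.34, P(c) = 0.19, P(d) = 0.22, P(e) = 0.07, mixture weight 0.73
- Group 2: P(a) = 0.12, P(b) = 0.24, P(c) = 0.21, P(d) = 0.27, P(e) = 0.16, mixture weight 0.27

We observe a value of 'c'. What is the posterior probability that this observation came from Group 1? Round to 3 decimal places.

The responsibility of component k is w_k f_k(x) divided by Σ_j w_j f_j(x).
Evaluate each component's likelihood at the observed value:
  f_1 = P(c | comp) = 0.19
  f_2 = P(c | comp) = 0.21
Multiply by the mixture weights:
  w_1·f_1 = 0.73 × 0.19 = 0.1387
  w_2·f_2 = 0.27 × 0.21 = 0.0567
Sum: 0.1387 + 0.0567 = 0.1954
Responsibility of Group 1: 0.1387 / 0.1954 ≈ 0.710

0.710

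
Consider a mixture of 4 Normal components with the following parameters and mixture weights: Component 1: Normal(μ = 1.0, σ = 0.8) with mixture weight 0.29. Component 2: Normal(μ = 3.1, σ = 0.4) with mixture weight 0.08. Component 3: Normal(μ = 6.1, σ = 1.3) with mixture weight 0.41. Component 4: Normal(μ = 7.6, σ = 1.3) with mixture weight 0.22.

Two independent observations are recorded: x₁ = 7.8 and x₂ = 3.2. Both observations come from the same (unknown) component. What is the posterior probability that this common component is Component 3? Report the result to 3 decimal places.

The responsibility of component k is P(Z=k) f_k(x) divided by Σ_j P(Z=j) f_j(x).
Since both observations come from the same component, the likelihood for component k is f_k(x₁)·f_k(x₂).
  f_1 = [(1/(0.8·√(2π)))·exp(−(7.8−1.0)²/(2·0.8²)) = 0.498678·exp(-36.12500) = 1.02078e-16] × [0.011367] = 1.16032e-18
  f_2 = [(1/(0.4·√(2π)))·exp(−(7.8−3.1)²/(2·0.4²)) = 0.997356·exp(-69.03125) = 1.04462e-30] × [0.96667] = 1.0098e-30
  f_3 = [(1/(1.3·√(2π)))·exp(−(7.8−6.1)²/(2·1.3²)) = 0.306879·exp(-0.85503) = 0.130506] × [0.02549] = 0.00332661
  f_4 = [(1/(1.3·√(2π)))·exp(−(7.8−7.6)²/(2·1.3²)) = 0.306879·exp(-0.01183) = 0.303268] × [0.000998643] = 0.000302857
Unnormalised posteriors:
  P(Z=1)·f_1 = 0.29 × 1.16032e-18 = 3.36491e-19
  P(Z=2)·f_2 = 0.08 × 1.0098e-30 = 8.07844e-32
  P(Z=3)·f_3 = 0.41 × 0.00332661 = 0.00136391
  P(Z=4)·f_4 = 0.22 × 0.000302857 = 6.66285e-05
Marginal: 3.36491e-19 + 8.07844e-32 + 0.00136391 + 6.66285e-05 = 0.00143054
P(Component 3 | x) ≈ 0.953

0.953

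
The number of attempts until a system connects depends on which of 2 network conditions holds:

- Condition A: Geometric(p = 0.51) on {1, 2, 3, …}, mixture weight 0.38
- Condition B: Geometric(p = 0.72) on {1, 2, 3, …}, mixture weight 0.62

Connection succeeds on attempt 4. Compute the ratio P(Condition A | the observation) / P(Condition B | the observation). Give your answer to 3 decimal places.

2.327

The posterior odds equal the prior odds times the likelihood ratio: (π_i/π_j)·(f_i(x)/f_j(x)).
Geometric probabilities:
  p_A = 0.51·(1−0.51)^3 = 0.51·0.117649 = 0.060001
  p_B = 0.72·(1−0.72)^3 = 0.72·0.021952 = 0.0158054
Odds = (0.38/0.62) × (0.060001/0.0158054) = 0.612903 × 3.79622 ≈ 2.327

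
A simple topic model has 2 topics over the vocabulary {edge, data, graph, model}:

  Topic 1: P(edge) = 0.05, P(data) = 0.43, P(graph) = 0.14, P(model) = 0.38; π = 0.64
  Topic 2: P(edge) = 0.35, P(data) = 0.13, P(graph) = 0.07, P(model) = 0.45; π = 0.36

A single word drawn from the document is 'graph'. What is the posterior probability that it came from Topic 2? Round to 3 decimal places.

0.220

By Bayes' theorem, P(k | x) = π_k f_k(x) / Σ_j π_j f_j(x).
Categorical probabilities:
  p_1 = P(graph | comp) = 0.14
  p_2 = P(graph | comp) = 0.07
Weight by the priors:
  π_1·p_1 = 0.64 × 0.14 = 0.0896
  π_2·p_2 = 0.36 × 0.07 = 0.0252
Denominator: 0.0896 + 0.0252 = 0.1148
P(Topic 2 | 'graph') = 0.0252 / 0.1148 ≈ 0.220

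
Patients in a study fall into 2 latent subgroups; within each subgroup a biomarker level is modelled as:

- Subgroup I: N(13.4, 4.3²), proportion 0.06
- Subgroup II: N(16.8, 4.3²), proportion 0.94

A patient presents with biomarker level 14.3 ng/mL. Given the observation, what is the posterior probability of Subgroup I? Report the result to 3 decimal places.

0.069

Apply Bayes' rule: the posterior for each component is proportional to its prior times its likelihood at x.
Component likelihoods at x = 14.3 ng/mL:
  p_I = 0.0907672
  p_II = 0.0783504
Unnormalised posteriors:
  π_I·p_I = 0.06 × 0.0907672 = 0.00544603
  π_II·p_II = 0.94 × 0.0783504 = 0.0736494
Denominator: 0.00544603 + 0.0736494 = 0.0790954
P(Subgroup I | data) = 0.00544603 / 0.0790954 ≈ 0.069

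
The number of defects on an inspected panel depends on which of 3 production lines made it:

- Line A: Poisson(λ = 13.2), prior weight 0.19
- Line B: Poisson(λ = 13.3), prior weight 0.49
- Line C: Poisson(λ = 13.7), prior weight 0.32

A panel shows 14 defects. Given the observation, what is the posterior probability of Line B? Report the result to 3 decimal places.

0.488

Posterior ∝ prior × likelihood, so P(k | x) ∝ π_k f_k(x); normalise over all components.
Evaluate each component's likelihood at the observed value:
  p_A = 0.1035
  p_B = 0.104087
  p_C = 0.105644
Multiply by the mixture weights:
  π_A·p_A = 0.19 × 0.1035 = 0.019665
  π_B·p_B = 0.49 × 0.104087 = 0.0510028
  π_C·p_C = 0.32 × 0.105644 = 0.0338061
Evidence: 0.019665 + 0.0510028 + 0.0338061 = 0.104474
P(Line B | data) ≈ 0.488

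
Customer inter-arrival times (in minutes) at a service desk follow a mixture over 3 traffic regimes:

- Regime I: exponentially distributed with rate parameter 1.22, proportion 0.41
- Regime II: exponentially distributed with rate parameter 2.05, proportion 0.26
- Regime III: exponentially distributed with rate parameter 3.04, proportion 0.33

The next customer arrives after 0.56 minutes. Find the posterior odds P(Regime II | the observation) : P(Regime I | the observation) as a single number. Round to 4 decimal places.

0.6695

The posterior odds equal the prior odds times the likelihood ratio: (w_i/w_j)·(f_i(x)/f_j(x)).
Evaluate each component's likelihood at the observed value:
  p_I = 0.616098
  p_II = 0.650405
  p_III = 0.554027
0.169105 / 0.2526 ≈ 0.6695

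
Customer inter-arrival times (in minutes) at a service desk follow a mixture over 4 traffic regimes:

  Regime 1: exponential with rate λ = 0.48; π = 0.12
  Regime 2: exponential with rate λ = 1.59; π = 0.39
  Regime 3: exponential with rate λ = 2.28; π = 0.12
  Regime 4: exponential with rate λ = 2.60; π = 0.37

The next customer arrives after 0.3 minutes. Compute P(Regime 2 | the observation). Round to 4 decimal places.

Posterior ∝ prior × likelihood, so P(k | x) ∝ P(Z=k) f_k(x); normalise over all components.
Component likelihoods at x = 0.3 minutes:
  f_1 = 0.415626
  f_2 = 0.986822
  f_3 = 1.15048
  f_4 = 1.19186
Multiply by the mixture weights:
  P(Z=1)·f_1 = 0.12 × 0.415626 = 0.0498751
  P(Z=2)·f_2 = 0.39 × 0.986822 = 0.38486
  P(Z=3)·f_3 = 0.12 × 1.15048 = 0.138057
  P(Z=4)·f_4 = 0.37 × 1.19186 = 0.440987
Denominator: 0.0498751 + 0.38486 + 0.138057 + 0.440987 = 1.01378
P(Regime 2 | data) ≈ 0.3796

0.3796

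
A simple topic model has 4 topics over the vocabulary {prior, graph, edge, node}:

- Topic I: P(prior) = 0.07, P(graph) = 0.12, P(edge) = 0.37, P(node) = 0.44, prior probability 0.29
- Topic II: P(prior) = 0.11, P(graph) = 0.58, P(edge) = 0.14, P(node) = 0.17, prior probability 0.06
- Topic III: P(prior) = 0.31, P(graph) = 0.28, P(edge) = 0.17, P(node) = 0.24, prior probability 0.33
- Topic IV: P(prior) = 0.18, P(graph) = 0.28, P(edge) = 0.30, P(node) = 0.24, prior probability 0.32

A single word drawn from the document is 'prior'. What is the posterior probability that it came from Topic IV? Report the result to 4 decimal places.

P(component k | x) = π_k·f_k(x) / marginal(x), where marginal(x) = Σ_j π_j·f_j(x).
Evaluate each component's likelihood at the observed value:
  p_I = P(prior | comp) = 0.07
  p_II = P(prior | comp) = 0.11
  p_III = P(prior | comp) = 0.31
  p_IV = P(prior | comp) = 0.18
Prior × likelihood for each component:
  π_I·p_I = 0.29 × 0.07 = 0.0203
  π_II·p_II = 0.06 × 0.11 = 0.0066
  π_III·p_III = 0.33 × 0.31 = 0.1023
  π_IV·p_IV = 0.32 × 0.18 = 0.0576
Normaliser: 0.0203 + 0.0066 + 0.1023 + 0.0576 = 0.1868
So the posterior for Topic IV is 0.0576 / 0.1868 ≈ 0.3084.

0.3084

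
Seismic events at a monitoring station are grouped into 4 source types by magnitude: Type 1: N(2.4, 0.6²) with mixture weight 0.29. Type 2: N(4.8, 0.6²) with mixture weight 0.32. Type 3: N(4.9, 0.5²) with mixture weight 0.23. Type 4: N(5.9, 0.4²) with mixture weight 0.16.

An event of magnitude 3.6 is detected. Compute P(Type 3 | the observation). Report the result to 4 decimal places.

By Bayes' theorem, P(k | x) = P(Z=k) f_k(x) / Σ_j P(Z=j) f_j(x).
Normal densities:
  p_1 = (1/(0.6·√(2π)))·exp(−(3.6−2.4)²/(2·0.6²)) = 0.664904·exp(-2.00000) = 0.0899849
  p_2 = (1/(0.6·√(2π)))·exp(−(3.6−4.8)²/(2·0.6²)) = 0.664904·exp(-2.00000) = 0.0899849
  p_3 = (1/(0.5·√(2π)))·exp(−(3.6−4.9)²/(2·0.5²)) = 0.797885·exp(-3.38000) = 0.0271659
  p_4 = (1/(0.4·√(2π)))·exp(−(3.6−5.9)²/(2·0.4²)) = 0.997356·exp(-16.53125) = 6.59811e-08
Multiply by the mixture weights:
  P(Z=1)·p_1 = 0.29 × 0.0899849 = 0.0260956
  P(Z=2)·p_2 = 0.32 × 0.0899849 = 0.0287952
  P(Z=3)·p_3 = 0.23 × 0.0271659 = 0.00624817
  P(Z=4)·p_4 = 0.16 × 6.59811e-08 = 1.0557e-08
Denominator: 0.0260956 + 0.0287952 + 0.00624817 + 1.0557e-08 = 0.061139
P(Type 3 | x) = 0.00624817 / 0.061139 ≈ 0.1022

0.1022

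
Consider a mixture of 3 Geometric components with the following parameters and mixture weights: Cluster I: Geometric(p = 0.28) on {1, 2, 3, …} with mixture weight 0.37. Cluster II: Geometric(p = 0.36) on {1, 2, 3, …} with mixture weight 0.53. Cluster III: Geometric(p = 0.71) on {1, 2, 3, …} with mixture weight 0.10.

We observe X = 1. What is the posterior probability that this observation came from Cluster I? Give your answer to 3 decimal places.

P(component k | x) = P(Z=k)·f_k(x) / marginal(x), where marginal(x) = Σ_j P(Z=j)·f_j(x).
Component likelihoods at x = 1:
  f_I = 0.28
  f_II = 0.36
  f_III = 0.71
Weight by the priors:
  P(Z=I)·f_I = 0.37 × 0.28 = 0.1036
  P(Z=II)·f_II = 0.53 × 0.36 = 0.1908
  P(Z=III)·f_III = 0.10 × 0.71 = 0.071
Sum: 0.1036 + 0.1908 + 0.071 = 0.3654
So the posterior for Cluster I is 0.1036 / 0.3654 ≈ 0.284.

0.284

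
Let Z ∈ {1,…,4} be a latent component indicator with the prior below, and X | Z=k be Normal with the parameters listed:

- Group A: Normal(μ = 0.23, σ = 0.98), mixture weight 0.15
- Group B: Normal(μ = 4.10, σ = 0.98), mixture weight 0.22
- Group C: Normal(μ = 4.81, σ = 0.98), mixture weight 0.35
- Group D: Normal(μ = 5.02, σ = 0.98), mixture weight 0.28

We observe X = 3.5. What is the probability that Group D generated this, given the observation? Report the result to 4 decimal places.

0.2050

Posterior ∝ prior × likelihood, so P(k | x) ∝ P(Z=k) f_k(x); normalise over all components.
Normal densities:
  L_A = 0.001556
  L_B = 0.337511
  L_C = 0.166599
  L_D = 0.122265
Multiply by the mixture weights:
  P(Z=A)·L_A = 0.15 × 0.001556 = 0.0002334
  P(Z=B)·L_B = 0.22 × 0.337511 = 0.0742524
  P(Z=C)·L_C = 0.35 × 0.166599 = 0.0583096
  P(Z=D)·L_D = 0.28 × 0.122265 = 0.0342341
Normaliser: 0.0002334 + 0.0742524 + 0.0583096 + 0.0342341 = 0.16703
Responsibility of Group D: 0.0342341 / 0.16703 ≈ 0.2050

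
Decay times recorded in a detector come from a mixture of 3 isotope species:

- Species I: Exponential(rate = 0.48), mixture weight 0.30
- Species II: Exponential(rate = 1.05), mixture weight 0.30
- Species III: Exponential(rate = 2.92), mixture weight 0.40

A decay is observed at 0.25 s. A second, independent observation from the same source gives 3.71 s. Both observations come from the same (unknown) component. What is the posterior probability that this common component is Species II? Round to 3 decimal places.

Apply Bayes' rule: the posterior for each component is proportional to its prior times its likelihood at x.
Since both observations come from the same component, the likelihood for component k is f_k(x₁)·f_k(x₂).
  L_I = [0.48·e^(−0.48·0.25) = 0.48·e^(−0.1200) = 0.425722] × [0.0808816] = 0.0344331
  L_II = [1.05·e^(−1.05·0.25) = 1.05·e^(−0.2625) = 0.807583] × [0.0213499] = 0.0172418
  L_III = [2.92·e^(−2.92·0.25) = 2.92·e^(−0.7300) = 1.40717] × [5.76214e-05] = 8.10834e-05
Prior × likelihood for each component:
  w_I·L_I = 0.30 × 0.0344331 = 0.0103299
  w_II·L_II = 0.30 × 0.0172418 = 0.00517253
  w_III·L_III = 0.40 × 8.10834e-05 = 3.24333e-05
Denominator: 0.0103299 + 0.00517253 + 3.24333e-05 = 0.0155349
Responsibility of Species II: 0.00517253 / 0.0155349 ≈ 0.333

0.333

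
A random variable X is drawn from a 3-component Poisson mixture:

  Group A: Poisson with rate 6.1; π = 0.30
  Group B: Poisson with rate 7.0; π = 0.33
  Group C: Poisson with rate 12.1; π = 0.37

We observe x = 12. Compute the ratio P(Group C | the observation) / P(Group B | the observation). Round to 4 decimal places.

4.8645

The posterior odds equal the prior odds times the likelihood ratio: (w_i/w_j)·(f_i(x)/f_j(x)).
Component likelihoods at x = 12:
  f_A = 0.0124287
  f_B = 0.0263498
  f_C = 0.114321
Odds = (0.37/0.33) × (0.114321/0.0263498) = 1.12121 × 4.33856 ≈ 4.8645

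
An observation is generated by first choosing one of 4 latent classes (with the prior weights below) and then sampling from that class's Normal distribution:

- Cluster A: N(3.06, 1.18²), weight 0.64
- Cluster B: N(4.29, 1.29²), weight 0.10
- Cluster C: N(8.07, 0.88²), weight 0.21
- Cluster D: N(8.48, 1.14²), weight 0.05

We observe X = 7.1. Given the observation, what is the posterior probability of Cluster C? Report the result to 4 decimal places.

0.8132

Posterior ∝ prior × likelihood, so P(k | x) ∝ w_k f_k(x); normalise over all components.
Component likelihoods at x = 7.1:
  p_A = 0.000963043
  p_B = 0.0288379
  p_C = 0.246941
  p_D = 0.168191
Prior × likelihood for each component:
  w_A·p_A = 0.64 × 0.000963043 = 0.000616348
  w_B·p_B = 0.10 × 0.0288379 = 0.00288379
  w_C·p_C = 0.21 × 0.246941 = 0.0518575
  w_D·p_D = 0.05 × 0.168191 = 0.00840956
Marginal: 0.000616348 + 0.00288379 + 0.0518575 + 0.00840956 = 0.0637672
P(Cluster C | the observation) = 0.0518575 / 0.0637672 ≈ 0.8132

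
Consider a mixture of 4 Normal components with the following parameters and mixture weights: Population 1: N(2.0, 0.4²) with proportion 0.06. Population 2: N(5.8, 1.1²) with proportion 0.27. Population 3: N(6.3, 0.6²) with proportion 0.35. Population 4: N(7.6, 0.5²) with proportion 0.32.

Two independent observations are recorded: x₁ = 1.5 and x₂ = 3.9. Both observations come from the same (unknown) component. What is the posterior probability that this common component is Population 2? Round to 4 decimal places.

P(component k | x) = w_k·f_k(x) / marginal(x), where marginal(x) = Σ_j w_j·f_j(x).
Since both observations come from the same component, the likelihood for component k is f_k(x₁)·f_k(x₂).
  L_1 = [(1/(0.4·√(2π)))·exp(−(1.5−2.0)²/(2·0.4²)) = 0.997356·exp(-0.78125) = 0.456623] × [1.25738e-05] = 5.74147e-06
  L_2 = [(1/(1.1·√(2π)))·exp(−(1.5−5.8)²/(2·1.1²)) = 0.362675·exp(-7.64050) = 0.000174298] × [0.0815952] = 1.42219e-05
  L_3 = [(1/(0.6·√(2π)))·exp(−(1.5−6.3)²/(2·0.6²)) = 0.664904·exp(-32.00000) = 8.42045e-15] × [0.00022305] = 1.87818e-18
  L_4 = [(1/(0.5·√(2π)))·exp(−(1.5−7.6)²/(2·0.5²)) = 0.797885·exp(-74.42000) = 3.8172e-33] × [1.02555e-12] = 3.91473e-45
Unnormalised posteriors:
  w_1·L_1 = 0.06 × 5.74147e-06 = 3.44488e-07
  w_2·L_2 = 0.27 × 1.42219e-05 = 3.83991e-06
  w_3·L_3 = 0.35 × 1.87818e-18 = 6.57365e-19
  w_4·L_4 = 0.32 × 3.91473e-45 = 1.25271e-45
Evidence: 3.44488e-07 + 3.83991e-06 + 6.57365e-19 + 1.25271e-45 = 4.1844e-06
P(Population 2 | data) ≈ 0.9177

0.9177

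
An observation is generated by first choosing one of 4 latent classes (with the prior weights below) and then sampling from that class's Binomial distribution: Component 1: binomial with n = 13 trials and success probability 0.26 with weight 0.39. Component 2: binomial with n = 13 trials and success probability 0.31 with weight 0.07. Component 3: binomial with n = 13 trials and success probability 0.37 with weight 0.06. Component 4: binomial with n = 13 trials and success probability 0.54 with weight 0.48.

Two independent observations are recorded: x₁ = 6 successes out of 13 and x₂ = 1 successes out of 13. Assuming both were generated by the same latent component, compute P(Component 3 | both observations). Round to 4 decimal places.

0.0671

By Bayes' theorem, P(k | x) = π_k f_k(x) / Σ_j π_j f_j(x).
Since both observations come from the same component, the likelihood for component k is f_k(x₁)·f_k(x₂).
  f_1 = [C(13,6)·0.26^6·0.74^7 = 1716·0.000308916·0.121513 = 0.0644139] × [0.0911375] = 0.00587052
  f_2 = [C(13,6)·0.31^6·0.69^7 = 1716·0.000887504·0.0744635 = 0.113405] × [0.0469347] = 0.00532262
  f_3 = [C(13,6)·0.37^6·0.63^7 = 1716·0.00256573·0.0393898 = 0.173425] × [0.0188032] = 0.00326094
  f_4 = [C(13,6)·0.54^6·0.46^7 = 1716·0.0247949·0.00435818 = 0.185432] × [0.000630131] = 0.000116847
Unnormalised posteriors:
  π_1·f_1 = 0.39 × 0.00587052 = 0.0022895
  π_2·f_2 = 0.07 × 0.00532262 = 0.000372583
  π_3·f_3 = 0.06 × 0.00326094 = 0.000195657
  π_4·f_4 = 0.48 × 0.000116847 = 5.60863e-05
Sum: 0.0022895 + 0.000372583 + 0.000195657 + 5.60863e-05 = 0.00291383
P(Component 3 | x₁, x₂) = 0.000195657 / 0.00291383 ≈ 0.0671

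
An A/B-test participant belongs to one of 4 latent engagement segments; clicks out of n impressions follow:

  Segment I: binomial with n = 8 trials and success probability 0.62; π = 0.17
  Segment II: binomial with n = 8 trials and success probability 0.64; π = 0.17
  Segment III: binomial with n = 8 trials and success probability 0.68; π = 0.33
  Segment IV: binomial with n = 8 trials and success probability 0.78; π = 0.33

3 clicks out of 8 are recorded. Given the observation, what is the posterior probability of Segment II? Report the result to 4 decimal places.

Apply Bayes' rule: the posterior for each component is proportional to its prior times its likelihood at x.
Binomial probabilities:
  f_I = C(8,3)·0.62^3·0.38^5 = 56·0.238328·0.00792352 = 0.10575
  f_II = C(8,3)·0.64^3·0.36^5 = 56·0.262144·0.00604662 = 0.0887647
  f_III = C(8,3)·0.68^3·0.32^5 = 56·0.314432·0.00335544 = 0.0590833
  f_IV = C(8,3)·0.78^3·0.22^5 = 56·0.474552·0.000515363 = 0.0136957
Unnormalised posteriors:
  P(Z=I)·f_I = 0.17 × 0.10575 = 0.0179775
  P(Z=II)·f_II = 0.17 × 0.0887647 = 0.01509
  P(Z=III)·f_III = 0.33 × 0.0590833 = 0.0194975
  P(Z=IV)·f_IV = 0.33 × 0.0136957 = 0.00451959
Normaliser: 0.0179775 + 0.01509 + 0.0194975 + 0.00451959 = 0.0570846
So the posterior for Segment II is 0.01509 / 0.0570846 ≈ 0.2643.

0.2643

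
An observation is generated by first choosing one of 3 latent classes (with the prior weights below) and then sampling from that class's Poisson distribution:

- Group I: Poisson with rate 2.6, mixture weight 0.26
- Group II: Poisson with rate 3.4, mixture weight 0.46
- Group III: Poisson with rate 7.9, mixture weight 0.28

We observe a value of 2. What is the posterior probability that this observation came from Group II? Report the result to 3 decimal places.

Posterior ∝ prior × likelihood, so P(k | x) ∝ P(Z=k) f_k(x); normalise over all components.
Poisson probabilities:
  L_I = 0.251045
  L_II = 0.192898
  L_III = 0.0115691
Prior × likelihood for each component:
  P(Z=I)·L_I = 0.26 × 0.251045 = 0.0652716
  P(Z=II)·L_II = 0.46 × 0.192898 = 0.0887329
  P(Z=III)·L_III = 0.28 × 0.0115691 = 0.00323933
Marginal: 0.0652716 + 0.0887329 + 0.00323933 = 0.157244
P(Group II | data) ≈ 0.564

0.564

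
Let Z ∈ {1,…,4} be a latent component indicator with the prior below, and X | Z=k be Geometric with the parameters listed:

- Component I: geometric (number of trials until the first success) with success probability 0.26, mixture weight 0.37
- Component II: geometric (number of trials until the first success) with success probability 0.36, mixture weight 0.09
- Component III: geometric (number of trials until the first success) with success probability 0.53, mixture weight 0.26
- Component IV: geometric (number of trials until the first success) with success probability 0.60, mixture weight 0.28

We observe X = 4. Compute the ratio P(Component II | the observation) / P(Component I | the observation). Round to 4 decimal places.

0.2179

The posterior odds equal the prior odds times the likelihood ratio: (π_i/π_j)·(f_i(x)/f_j(x)).
Evaluate each component's likelihood at the observed value:
  f_I = 0.105358
  f_II = 0.0943718
  f_III = 0.0550262
  f_IV = 0.0384
Posterior odds = (π_II·f_II) / (π_I·f_I) = (0.09·0.0943718) / (0.37·0.105358) = 0.00849347 / 0.0389825 ≈ 0.2179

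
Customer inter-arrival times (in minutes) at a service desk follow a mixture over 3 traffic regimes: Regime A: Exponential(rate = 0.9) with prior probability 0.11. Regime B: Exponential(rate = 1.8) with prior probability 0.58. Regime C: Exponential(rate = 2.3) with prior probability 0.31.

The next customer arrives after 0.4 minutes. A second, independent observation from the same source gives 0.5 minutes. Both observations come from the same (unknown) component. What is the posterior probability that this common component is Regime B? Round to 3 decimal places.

P(component k | x) = π_k·f_k(x) / marginal(x), where marginal(x) = Σ_j π_j·f_j(x).
Since both observations come from the same component, the likelihood for component k is f_k(x₁)·f_k(x₂).
  L_A = [0.9·e^(−0.9·0.4) = 0.9·e^(−0.3600) = 0.627909] × [0.573865] = 0.360335
  L_B = [1.8·e^(−1.8·0.4) = 1.8·e^(−0.7200) = 0.876154] × [0.731825] = 0.641192
  L_C = [2.3·e^(−2.3·0.4) = 2.3·e^(−0.9200) = 0.916594] × [0.728265] = 0.667523
Prior × likelihood for each component:
  π_A·L_A = 0.11 × 0.360335 = 0.0396369
  π_B·L_B = 0.58 × 0.641192 = 0.371891
  π_C·L_C = 0.31 × 0.667523 = 0.206932
Marginal: 0.0396369 + 0.371891 + 0.206932 = 0.61846
P(Regime B | x) ≈ 0.601

0.601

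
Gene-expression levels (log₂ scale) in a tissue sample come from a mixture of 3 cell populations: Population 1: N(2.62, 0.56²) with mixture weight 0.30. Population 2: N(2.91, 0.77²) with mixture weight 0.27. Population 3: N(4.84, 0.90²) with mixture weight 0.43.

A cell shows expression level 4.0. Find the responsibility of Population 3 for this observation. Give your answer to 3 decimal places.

Posterior ∝ prior × likelihood, so P(k | x) ∝ π_k f_k(x); normalise over all components.
Component likelihoods at x = 4.0:
  L_1 = 0.034202
  L_2 = 0.190232
  L_3 = 0.286753
Unnormalised posteriors:
  π_1·L_1 = 0.30 × 0.034202 = 0.0102606
  π_2·L_2 = 0.27 × 0.190232 = 0.0513625
  π_3·L_3 = 0.43 × 0.286753 = 0.123304
Evidence: 0.0102606 + 0.0513625 + 0.123304 = 0.184927
P(Population 3 | 4.0) ≈ 0.667

0.667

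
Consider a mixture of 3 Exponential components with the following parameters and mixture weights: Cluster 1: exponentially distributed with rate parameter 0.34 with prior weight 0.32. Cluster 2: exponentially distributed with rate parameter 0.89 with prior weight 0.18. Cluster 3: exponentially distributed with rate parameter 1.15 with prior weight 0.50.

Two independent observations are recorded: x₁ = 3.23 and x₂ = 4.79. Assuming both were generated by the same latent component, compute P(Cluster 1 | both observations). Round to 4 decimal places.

Posterior ∝ prior × likelihood, so P(k | x) ∝ π_k f_k(x); normalise over all components.
Since both observations come from the same component, the likelihood for component k is f_k(x₁)·f_k(x₂).
  f_1 = [0.11338] × [0.0667094] = 0.00756351
  f_2 = [0.0502254] × [0.0125299] = 0.000629322
  f_3 = [0.0280228] × [0.00466001] = 0.000130586
Multiply by the mixture weights:
  π_1·f_1 = 0.32 × 0.00756351 = 0.00242032
  π_2·f_2 = 0.18 × 0.000629322 = 0.000113278
  π_3·f_3 = 0.50 × 0.000130586 = 6.52932e-05
Denominator: 0.00242032 + 0.000113278 + 6.52932e-05 = 0.0025989
P(Cluster 1 | x) ≈ 0.9313

0.9313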